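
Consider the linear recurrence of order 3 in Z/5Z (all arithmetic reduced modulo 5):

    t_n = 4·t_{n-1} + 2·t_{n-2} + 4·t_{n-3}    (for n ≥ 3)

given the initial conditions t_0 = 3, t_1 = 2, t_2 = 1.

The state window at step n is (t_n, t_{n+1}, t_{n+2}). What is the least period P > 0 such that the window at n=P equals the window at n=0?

n=0: window = (3, 2, 1)
n=1: window = (2, 1, 0)
n=2: window = (1, 0, 0)
n=3: window = (0, 0, 4)
n=4: window = (0, 4, 1)
n=5: window = (4, 1, 2)
n=6: window = (1, 2, 1)
n=7: window = (2, 1, 2)
n=8: window = (1, 2, 3)
n=9: window = (2, 3, 0)
n=10: window = (3, 0, 4)
n=11: window = (0, 4, 3)
n=12: window = (4, 3, 0)
n=13: window = (3, 0, 2)
n=14: window = (0, 2, 0)
n=15: window = (2, 0, 4)
n=16: window = (0, 4, 4)
n=17: window = (4, 4, 4)
n=18: window = (4, 4, 0)
n=19: window = (4, 0, 4)
n=20: window = (0, 4, 2)
n=21: window = (4, 2, 1)
n=22: window = (2, 1, 4)
n=23: window = (1, 4, 1)
n=24: window = (4, 1, 1)
n=25: window = (1, 1, 2)
n=26: window = (1, 2, 4)
n=27: window = (2, 4, 4)
n=28: window = (4, 4, 2)
n=29: window = (4, 2, 2)
n=30: window = (2, 2, 3)
n=31: window = (2, 3, 4)
n=32: window = (3, 4, 0)
n=33: window = (4, 0, 0)
n=34: window = (0, 0, 1)
n=35: window = (0, 1, 4)
n=36: window = (1, 4, 3)
n=37: window = (4, 3, 4)
n=38: window = (3, 4, 3)
n=39: window = (4, 3, 2)
n=40: window = (3, 2, 0)
…
n=60: window = (1, 3, 3)
n=61: window = (3, 3, 2)
n=62: window = (3, 2, 1)
window at n=62 equals window at n=0 → period = 62

62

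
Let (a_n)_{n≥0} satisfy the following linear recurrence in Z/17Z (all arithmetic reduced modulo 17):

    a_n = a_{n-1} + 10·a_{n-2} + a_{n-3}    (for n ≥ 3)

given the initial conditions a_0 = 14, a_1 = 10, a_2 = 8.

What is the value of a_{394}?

11

a_3 = 1·8 + 10·10 + 1·14 = 3
a_4 = 1·3 + 10·8 + 1·10 = 8
a_5 = 1·8 + 10·3 + 1·8 = 12
a_6 = 1·12 + 10·8 + 1·3 = 10
a_7 = 1·10 + 10·12 + 1·8 = 2
a_8 = 1·2 + 10·10 + 1·12 = 12
a_9 = 1·12 + 10·2 + 1·10 = 8
a_10 = 1·8 + 10·12 + 1·2 = 11
a_11 = 1·11 + 10·8 + 1·12 = 1
a_12 = 1·1 + 10·11 + 1·8 = 0
a_13 = 1·0 + 10·1 + 1·11 = 4
a_14 = 1·4 + 10·0 + 1·1 = 5
a_15 = 1·5 + 10·4 + 1·0 = 11
a_16 = 1·11 + 10·5 + 1·4 = 14
a_17 = 1·14 + 10·11 + 1·5 = 10
a_18 = 1·10 + 10·14 + 1·11 = 8
(a_16, a_17, a_18) = (14, 10, 8) = (a_0, a_1, a_2), so the sequence has period 16.
394 ≡ 10 (mod 16), hence a_394 = a_10 = 11.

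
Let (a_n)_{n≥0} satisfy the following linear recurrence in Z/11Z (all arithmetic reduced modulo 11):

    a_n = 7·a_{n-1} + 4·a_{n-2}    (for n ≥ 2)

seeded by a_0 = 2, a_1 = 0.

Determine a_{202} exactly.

a_2 = 7·0 + 4·2 = 8
a_3 = 7·8 + 4·0 = 1
a_4 = 7·1 + 4·8 = 6
a_5 = 7·6 + 4·1 = 2
a_6 = 7·2 + 4·6 = 5
a_7 = 7·5 + 4·2 = 10
a_8 = 7·10 + 4·5 = 2
a_9 = 7·2 + 4·10 = 10
a_10 = 7·10 + 4·2 = 1
a_11 = 7·1 + 4·10 = 3
a_12 = 7·3 + 4·1 = 3
a_13 = 7·3 + 4·3 = 0
a_14 = 7·0 + 4·3 = 1
a_15 = 7·1 + 4·0 = 7
a_16 = 7·7 + 4·1 = 9
a_17 = 7·9 + 4·7 = 3
a_18 = 7·3 + 4·9 = 2
a_19 = 7·2 + 4·3 = 4
a_20 = 7·4 + 4·2 = 3
a_21 = 7·3 + 4·4 = 4
a_22 = 7·4 + 4·3 = 7
a_23 = 7·7 + 4·4 = 10
a_24 = 7·10 + 4·7 = 10
a_25 = 7·10 + 4·10 = 0
a_26 = 7·0 + 4·10 = 7
a_27 = 7·7 + 4·0 = 5
a_28 = 7·5 + 4·7 = 8
a_29 = 7·8 + 4·5 = 10
a_30 = 7·10 + 4·8 = 3
a_31 = 7·3 + 4·10 = 6
a_32 = 7·6 + 4·3 = 10
a_33 = 7·10 + 4·6 = 6
a_34 = 7·6 + 4·10 = 5
a_35 = 7·5 + 4·6 = 4
a_36 = 7·4 + 4·5 = 4
a_37 = 7·4 + 4·4 = 0
a_38 = 7·0 + 4·4 = 5
a_39 = 7·5 + 4·0 = 2
a_40 = 7·2 + 4·5 = 1
a_41 = 7·1 + 4·2 = 4
a_42 = 7·4 + 4·1 = 10
a_43 = 7·10 + 4·4 = 9
a_44 = 7·9 + 4·10 = 4
a_45 = 7·4 + 4·9 = 9
a_46 = 7·9 + 4·4 = 2
a_47 = 7·2 + 4·9 = 6
a_48 = 7·6 + 4·2 = 6
a_49 = 7·6 + 4·6 = 0
a_50 = 7·0 + 4·6 = 2
a_51 = 7·2 + 4·0 = 3
a_52 = 7·3 + 4·2 = 7
a_53 = 7·7 + 4·3 = 6
a_54 = 7·6 + 4·7 = 4
a_55 = 7·4 + 4·6 = 8
a_56 = 7·8 + 4·4 = 6
a_57 = 7·6 + 4·8 = 8
a_58 = 7·8 + 4·6 = 3
a_59 = 7·3 + 4·8 = 9
a_60 = 7·9 + 4·3 = 9
a_61 = 7·9 + 4·9 = 0
a_62 = 7·0 + 4·9 = 3
a_63 = 7·3 + 4·0 = 10
a_64 = 7·10 + 4·3 = 5
a_65 = 7·5 + 4·10 = 9
a_66 = 7·9 + 4·5 = 6
a_67 = 7·6 + 4·9 = 1
a_68 = 7·1 + 4·6 = 9
a_69 = 7·9 + 4·1 = 1
a_70 = 7·1 + 4·9 = 10
a_71 = 7·10 + 4·1 = 8
a_72 = 7·8 + 4·10 = 8
a_73 = 7·8 + 4·8 = 0
a_74 = 7·0 + 4·8 = 10
a_75 = 7·10 + 4·0 = 4
a_76 = 7·4 + 4·10 = 2
a_77 = 7·2 + 4·4 = 8
a_78 = 7·8 + 4·2 = 9
a_79 = 7·9 + 4·8 = 7
a_80 = 7·7 + 4·9 = 8
a_81 = 7·8 + 4·7 = 7
a_82 = 7·7 + 4·8 = 4
a_83 = 7·4 + 4·7 = 1
a_84 = 7·1 + 4·4 = 1
a_85 = 7·1 + 4·1 = 0
a_86 = 7·0 + 4·1 = 4
a_87 = 7·4 + 4·0 = 6
a_88 = 7·6 + 4·4 = 3
a_89 = 7·3 + 4·6 = 1
a_90 = 7·1 + 4·3 = 8
a_91 = 7·8 + 4·1 = 5
a_92 = 7·5 + 4·8 = 1
a_93 = 7·1 + 4·5 = 5
a_94 = 7·5 + 4·1 = 6
a_95 = 7·6 + 4·5 = 7
a_96 = 7·7 + 4·6 = 7
a_97 = 7·7 + 4·7 = 0
a_98 = 7·0 + 4·7 = 6
a_99 = 7·6 + 4·0 = 9
a_100 = 7·9 + 4·6 = 10
a_101 = 7·10 + 4·9 = 7
a_102 = 7·7 + 4·10 = 1
a_103 = 7·1 + 4·7 = 2
a_104 = 7·2 + 4·1 = 7
a_105 = 7·7 + 4·2 = 2
a_106 = 7·2 + 4·7 = 9
a_107 = 7·9 + 4·2 = 5
a_108 = 7·5 + 4·9 = 5
a_109 = 7·5 + 4·5 = 0
a_110 = 7·0 + 4·5 = 9
a_111 = 7·9 + 4·0 = 8
a_112 = 7·8 + 4·9 = 4
a_113 = 7·4 + 4·8 = 5
a_114 = 7·5 + 4·4 = 7
a_115 = 7·7 + 4·5 = 3
a_116 = 7·3 + 4·7 = 5
a_117 = 7·5 + 4·3 = 3
a_118 = 7·3 + 4·5 = 8
a_119 = 7·8 + 4·3 = 2
a_120 = 7·2 + 4·8 = 2
a_121 = 7·2 + 4·2 = 0
a_122 = 7·0 + 4·2 = 8
a_123 = 7·8 + 4·0 = 1
a_124 = 7·1 + 4·8 = 6
a_125 = 7·6 + 4·1 = 2
a_126 = 7·2 + 4·6 = 5
a_127 = 7·5 + 4·2 = 10
a_128 = 7·10 + 4·5 = 2
a_129 = 7·2 + 4·10 = 10
a_130 = 7·10 + 4·2 = 1
a_131 = 7·1 + 4·10 = 3
a_132 = 7·3 + 4·1 = 3
a_133 = 7·3 + 4·3 = 0
a_134 = 7·0 + 4·3 = 1
a_135 = 7·1 + 4·0 = 7
a_136 = 7·7 + 4·1 = 9
a_137 = 7·9 + 4·7 = 3
a_138 = 7·3 + 4·9 = 2
a_139 = 7·2 + 4·3 = 4
a_140 = 7·4 + 4·2 = 3
a_141 = 7·3 + 4·4 = 4
a_142 = 7·4 + 4·3 = 7
a_143 = 7·7 + 4·4 = 10
a_144 = 7·10 + 4·7 = 10
a_145 = 7·10 + 4·10 = 0
a_146 = 7·0 + 4·10 = 7
a_147 = 7·7 + 4·0 = 5
a_148 = 7·5 + 4·7 = 8
a_149 = 7·8 + 4·5 = 10
a_150 = 7·10 + 4·8 = 3
a_151 = 7·3 + 4·10 = 6
a_152 = 7·6 + 4·3 = 10
a_153 = 7·10 + 4·6 = 6
a_154 = 7·6 + 4·10 = 5
a_155 = 7·5 + 4·6 = 4
a_156 = 7·4 + 4·5 = 4
a_157 = 7·4 + 4·4 = 0
a_158 = 7·0 + 4·4 = 5
a_159 = 7·5 + 4·0 = 2
a_160 = 7·2 + 4·5 = 1
a_161 = 7·1 + 4·2 = 4
a_162 = 7·4 + 4·1 = 10
a_163 = 7·10 + 4·4 = 9
a_164 = 7·9 + 4·10 = 4
a_165 = 7·4 + 4·9 = 9
a_166 = 7·9 + 4·4 = 2
a_167 = 7·2 + 4·9 = 6
a_168 = 7·6 + 4·2 = 6
a_169 = 7·6 + 4·6 = 0
a_170 = 7·0 + 4·6 = 2
a_171 = 7·2 + 4·0 = 3
a_172 = 7·3 + 4·2 = 7
a_173 = 7·7 + 4·3 = 6
a_174 = 7·6 + 4·7 = 4
a_175 = 7·4 + 4·6 = 8
a_176 = 7·8 + 4·4 = 6
a_177 = 7·6 + 4·8 = 8
a_178 = 7·8 + 4·6 = 3
a_179 = 7·3 + 4·8 = 9
a_180 = 7·9 + 4·3 = 9
a_181 = 7·9 + 4·9 = 0
a_182 = 7·0 + 4·9 = 3
a_183 = 7·3 + 4·0 = 10
a_184 = 7·10 + 4·3 = 5
a_185 = 7·5 + 4·10 = 9
a_186 = 7·9 + 4·5 = 6
a_187 = 7·6 + 4·9 = 1
a_188 = 7·1 + 4·6 = 9
a_189 = 7·9 + 4·1 = 1
a_190 = 7·1 + 4·9 = 10
a_191 = 7·10 + 4·1 = 8
a_192 = 7·8 + 4·10 = 8
a_193 = 7·8 + 4·8 = 0
a_194 = 7·0 + 4·8 = 10
a_195 = 7·10 + 4·0 = 4
a_196 = 7·4 + 4·10 = 2
a_197 = 7·2 + 4·4 = 8
a_198 = 7·8 + 4·2 = 9
a_199 = 7·9 + 4·8 = 7
a_200 = 7·7 + 4·9 = 8
a_201 = 7·8 + 4·7 = 7
a_202 = 7·7 + 4·8 = 4

4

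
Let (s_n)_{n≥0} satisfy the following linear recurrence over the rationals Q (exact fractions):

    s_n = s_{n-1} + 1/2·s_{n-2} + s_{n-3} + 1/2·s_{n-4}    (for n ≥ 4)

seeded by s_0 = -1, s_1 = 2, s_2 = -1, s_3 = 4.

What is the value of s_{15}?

s_4 = 1·4 + 1/2·-1 + 1·2 + 1/2·-1 = 5
s_5 = 1·5 + 1/2·4 + 1·-1 + 1/2·2 = 7
s_6 = 1·7 + 1/2·5 + 1·4 + 1/2·-1 = 13
s_7 = 1·13 + 1/2·7 + 1·5 + 1/2·4 = 47/2
s_8 = 1·47/2 + 1/2·13 + 1·7 + 1/2·5 = 79/2
s_9 = 1·79/2 + 1/2·47/2 + 1·13 + 1/2·7 = 271/4
s_10 = 1·271/4 + 1/2·79/2 + 1·47/2 + 1/2·13 = 235/2
s_11 = 1·235/2 + 1/2·271/4 + 1·79/2 + 1/2·47/2 = 1621/8
s_12 = 1·1621/8 + 1/2·235/2 + 1·271/4 + 1/2·79/2 = 2791/8
s_13 = 1·2791/8 + 1/2·1621/8 + 1·235/2 + 1/2·271/4 = 9625/16
s_14 = 1·9625/16 + 1/2·2791/8 + 1·1621/8 + 1/2·235/2 = 8299/8
s_15 = 1·8299/8 + 1/2·9625/16 + 1·2791/8 + 1/2·1621/8 = 57227/32

57227/32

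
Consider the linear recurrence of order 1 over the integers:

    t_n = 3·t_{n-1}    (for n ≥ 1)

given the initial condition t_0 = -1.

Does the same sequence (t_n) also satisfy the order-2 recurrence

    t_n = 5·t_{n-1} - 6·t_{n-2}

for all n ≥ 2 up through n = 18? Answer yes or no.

yes

Terms t_0..t_18: -1, -3, -9, -27, -81, -243, -729, -2187, -6561, -19683, -59049, -177147, -531441, -1594323, -4782969, -14348907, -43046721, -129140163, -387420489
n=2: candidate gives -9, actual t_2 = -9 ✓
n=3: candidate gives -27, actual t_3 = -27 ✓
n=4: candidate gives -81, actual t_4 = -81 ✓
n=5: candidate gives -243, actual t_5 = -243 ✓
n=6: candidate gives -729, actual t_6 = -729 ✓
n=7: candidate gives -2187, actual t_7 = -2187 ✓
n=8: candidate gives -6561, actual t_8 = -6561 ✓
n=9: candidate gives -19683, actual t_9 = -19683 ✓
n=10: candidate gives -59049, actual t_10 = -59049 ✓
n=11: candidate gives -177147, actual t_11 = -177147 ✓
n=12: candidate gives -531441, actual t_12 = -531441 ✓
n=13: candidate gives -1594323, actual t_13 = -1594323 ✓
n=14: candidate gives -4782969, actual t_14 = -4782969 ✓
n=15: candidate gives -14348907, actual t_15 = -14348907 ✓
n=16: candidate gives -43046721, actual t_16 = -43046721 ✓
n=17: candidate gives -129140163, actual t_17 = -129140163 ✓
n=18: candidate gives -387420489, actual t_18 = -387420489 ✓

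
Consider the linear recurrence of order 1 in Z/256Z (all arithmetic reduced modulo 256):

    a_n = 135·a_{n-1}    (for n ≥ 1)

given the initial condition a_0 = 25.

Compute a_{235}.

a_1 = 135·25 = 47
a_2 = 135·47 = 201
a_3 = 135·201 = 255
a_4 = 135·255 = 121
a_5 = 135·121 = 207
a_6 = 135·207 = 41
a_7 = 135·41 = 159
a_8 = 135·159 = 217
a_9 = 135·217 = 111
a_10 = 135·111 = 137
a_11 = 135·137 = 63
a_12 = 135·63 = 57
a_13 = 135·57 = 15
a_14 = 135·15 = 233
a_15 = 135·233 = 223
a_16 = 135·223 = 153
a_17 = 135·153 = 175
a_18 = 135·175 = 73
a_19 = 135·73 = 127
a_20 = 135·127 = 249
a_21 = 135·249 = 79
a_22 = 135·79 = 169
a_23 = 135·169 = 31
a_24 = 135·31 = 89
a_25 = 135·89 = 239
a_26 = 135·239 = 9
a_27 = 135·9 = 191
a_28 = 135·191 = 185
a_29 = 135·185 = 143
a_30 = 135·143 = 105
a_31 = 135·105 = 95
a_32 = 135·95 = 25
(a_32) = (25) = (a_0), so the sequence has period 32.
235 ≡ 11 (mod 32), hence a_235 = a_11 = 63.

63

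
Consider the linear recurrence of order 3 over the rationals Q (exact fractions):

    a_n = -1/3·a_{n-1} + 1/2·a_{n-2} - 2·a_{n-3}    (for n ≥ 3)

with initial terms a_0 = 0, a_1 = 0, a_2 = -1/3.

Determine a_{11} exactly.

a_3 = -1/3·-1/3 + 1/2·0 + -2·0 = 1/9
a_4 = -1/3·1/9 + 1/2·-1/3 + -2·0 = -11/54
a_5 = -1/3·-11/54 + 1/2·1/9 + -2·-1/3 = 64/81
a_6 = -1/3·64/81 + 1/2·-11/54 + -2·1/9 = -571/972
a_7 = -1/3·-571/972 + 1/2·64/81 + -2·-11/54 = 2911/2916
a_8 = -1/3·2911/2916 + 1/2·-571/972 + -2·64/81 = -38609/17496
a_9 = -1/3·-38609/17496 + 1/2·2911/2916 + -2·-571/972 = 31619/13122
a_10 = -1/3·31619/13122 + 1/2·-38609/17496 + -2·2911/2916 = -1229209/314928
a_11 = -1/3·-1229209/314928 + 1/2·31619/13122 + -2·-38609/17496 = 6537265/944784

6537265/944784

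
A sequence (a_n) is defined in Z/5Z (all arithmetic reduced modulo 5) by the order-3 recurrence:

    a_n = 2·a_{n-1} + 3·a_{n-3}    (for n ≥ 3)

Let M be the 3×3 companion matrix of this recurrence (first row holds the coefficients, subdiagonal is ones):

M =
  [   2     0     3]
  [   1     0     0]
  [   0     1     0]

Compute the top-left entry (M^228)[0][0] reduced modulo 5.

1

(M^228)[0][0] is the top entry after applying M 228 times to the unit state (1, 0, 0). Equivalently it is h_{230} for the auxiliary sequence (h_n) obeying the same recurrence with h_2 = 1 and h_i = 0 for 0 ≤ i < 2:
h_3 = 2·1 + 0·0 + 3·0 = 2
h_4 = 2·2 + 0·1 + 3·0 = 4
h_5 = 2·4 + 0·2 + 3·1 = 1
h_6 = 2·1 + 0·4 + 3·2 = 3
h_7 = 2·3 + 0·1 + 3·4 = 3
h_8 = 2·3 + 0·3 + 3·1 = 4
Continuing the recurrence:
  h_9 = 2;  h_10 = 3;  h_11 = 3;  h_12 = 2;  h_13 = 3;  h_14 = 0
  h_15 = 1;  h_16 = 1;  h_17 = 2;  h_18 = 2;  h_19 = 2;  h_20 = 0
  h_21 = 1;  h_22 = 3;  h_23 = 1;  h_24 = 0;  h_25 = 4;  h_26 = 1
  h_27 = 2;  h_28 = 1;  h_29 = 0;  h_30 = 1;  h_31 = 0;  h_32 = 0
  h_33 = 3;  h_34 = 1;  h_35 = 2;  h_36 = 3;  h_37 = 4;  h_38 = 4
  h_39 = 2;  h_40 = 1;  h_41 = 4;  h_42 = 4;  h_43 = 1;  h_44 = 4
  h_45 = 0;  h_46 = 3;  h_47 = 3;  h_48 = 1;  h_49 = 1;  h_50 = 1
  h_51 = 0;  h_52 = 3;  h_53 = 4;  h_54 = 3;  h_55 = 0;  h_56 = 2
  h_57 = 3;  h_58 = 1;  h_59 = 3;  h_60 = 0;  h_61 = 3;  h_62 = 0
  h_63 = 0;  h_64 = 4;  h_65 = 3;  h_66 = 1;  h_67 = 4;  h_68 = 2
  h_69 = 2;  h_70 = 1;  h_71 = 3;  h_72 = 2;  h_73 = 2;  h_74 = 3
  h_75 = 2;  h_76 = 0;  h_77 = 4;  h_78 = 4;  h_79 = 3;  h_80 = 3
  h_81 = 3;  h_82 = 0;  h_83 = 4;  h_84 = 2;  h_85 = 4;  h_86 = 0
  h_87 = 1;  h_88 = 4;  h_89 = 3;  h_90 = 4;  h_91 = 0;  h_92 = 4
  h_93 = 0;  h_94 = 0;  h_95 = 2;  h_96 = 4;  h_97 = 3;  h_98 = 2
  h_99 = 1;  h_100 = 1;  h_101 = 3;  h_102 = 4;  h_103 = 1;  h_104 = 1
  h_105 = 4;  h_106 = 1;  h_107 = 0;  h_108 = 2;  h_109 = 2;  h_110 = 4
  h_111 = 4;  h_112 = 4;  h_113 = 0;  h_114 = 2;  h_115 = 1;  h_116 = 2
  h_117 = 0;  h_118 = 3;  h_119 = 2;  h_120 = 4;  h_121 = 2;  h_122 = 0
  h_123 = 2;  h_124 = 0;  h_125 = 0;  h_126 = 1;  h_127 = 2;  h_128 = 4
  h_129 = 1;  h_130 = 3;  h_131 = 3;  h_132 = 4;  h_133 = 2;  h_134 = 3
  h_135 = 3;  h_136 = 2;  h_137 = 3;  h_138 = 0;  h_139 = 1;  h_140 = 1
  h_141 = 2;  h_142 = 2;  h_143 = 2;  h_144 = 0;  h_145 = 1;  h_146 = 3
  h_147 = 1;  h_148 = 0;  h_149 = 4;  h_150 = 1;  h_151 = 2;  h_152 = 1
  h_153 = 0;  h_154 = 1;  h_155 = 0;  h_156 = 0;  h_157 = 3;  h_158 = 1
  h_159 = 2;  h_160 = 3;  h_161 = 4;  h_162 = 4;  h_163 = 2;  h_164 = 1
  h_165 = 4;  h_166 = 4;  h_167 = 1;  h_168 = 4;  h_169 = 0;  h_170 = 3
  h_171 = 3;  h_172 = 1;  h_173 = 1;  h_174 = 1;  h_175 = 0;  h_176 = 3
  h_177 = 4;  h_178 = 3;  h_179 = 0;  h_180 = 2;  h_181 = 3;  h_182 = 1
  h_183 = 3;  h_184 = 0;  h_185 = 3;  h_186 = 0;  h_187 = 0;  h_188 = 4
  h_189 = 3;  h_190 = 1;  h_191 = 4;  h_192 = 2;  h_193 = 2;  h_194 = 1
  h_195 = 3;  h_196 = 2;  h_197 = 2;  h_198 = 3;  h_199 = 2;  h_200 = 0
  h_201 = 4;  h_202 = 4;  h_203 = 3;  h_204 = 3;  h_205 = 3;  h_206 = 0
  h_207 = 4;  h_208 = 2;  h_209 = 4;  h_210 = 0;  h_211 = 1;  h_212 = 4
  h_213 = 3;  h_214 = 4;  h_215 = 0;  h_216 = 4;  h_217 = 0;  h_218 = 0
  h_219 = 2;  h_220 = 4;  h_221 = 3;  h_222 = 2;  h_223 = 1;  h_224 = 1
  h_225 = 3;  h_226 = 4;  h_227 = 1;  h_228 = 1
h_229 = 2·1 + 0·1 + 3·4 = 4
h_230 = 2·4 + 0·1 + 3·1 = 1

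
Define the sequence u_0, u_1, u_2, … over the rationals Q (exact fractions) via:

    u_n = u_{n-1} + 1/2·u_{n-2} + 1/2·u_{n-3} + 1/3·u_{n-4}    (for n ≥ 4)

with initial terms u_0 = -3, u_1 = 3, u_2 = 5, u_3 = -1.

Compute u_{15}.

u_4 = 1·-1 + 1/2·5 + 1/2·3 + 1/3·-3 = 2
u_5 = 1·2 + 1/2·-1 + 1/2·5 + 1/3·3 = 5
u_6 = 1·5 + 1/2·2 + 1/2·-1 + 1/3·5 = 43/6
u_7 = 1·43/6 + 1/2·5 + 1/2·2 + 1/3·-1 = 31/3
u_8 = 1·31/3 + 1/2·43/6 + 1/2·5 + 1/3·2 = 205/12
u_9 = 1·205/12 + 1/2·31/3 + 1/2·43/6 + 1/3·5 = 55/2
u_10 = 1·55/2 + 1/2·205/12 + 1/2·31/3 + 1/3·43/6 = 3139/72
u_11 = 1·3139/72 + 1/2·55/2 + 1/2·205/12 + 1/3·31/3 = 208/3
u_12 = 1·208/3 + 1/2·3139/72 + 1/2·55/2 + 1/3·205/12 = 15923/144
u_13 = 1·15923/144 + 1/2·208/3 + 1/2·3139/72 + 1/3·55/2 = 4229/24
u_14 = 1·4229/24 + 1/2·15923/144 + 1/2·208/3 + 1/3·3139/72 = 242521/864
u_15 = 1·242521/864 + 1/2·4229/24 + 1/2·15923/144 + 1/3·208/3 = 96595/216

96595/216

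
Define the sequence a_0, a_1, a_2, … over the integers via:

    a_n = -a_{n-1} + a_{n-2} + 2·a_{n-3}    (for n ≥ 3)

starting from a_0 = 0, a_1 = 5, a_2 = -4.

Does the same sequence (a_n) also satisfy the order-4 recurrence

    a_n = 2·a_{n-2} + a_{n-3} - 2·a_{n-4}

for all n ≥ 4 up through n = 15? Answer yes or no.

yes

Terms a_0..a_15: 0, 5, -4, 9, -3, 4, 11, -13, 32, -23, 29, 12, -29, 99, -104, 145
n=4: candidate gives -3, actual a_4 = -3 ✓
n=5: candidate gives 4, actual a_5 = 4 ✓
n=6: candidate gives 11, actual a_6 = 11 ✓
n=7: candidate gives -13, actual a_7 = -13 ✓
n=8: candidate gives 32, actual a_8 = 32 ✓
n=9: candidate gives -23, actual a_9 = -23 ✓
n=10: candidate gives 29, actual a_10 = 29 ✓
n=11: candidate gives 12, actual a_11 = 12 ✓
n=12: candidate gives -29, actual a_12 = -29 ✓
n=13: candidate gives 99, actual a_13 = 99 ✓
n=14: candidate gives -104, actual a_14 = -104 ✓
n=15: candidate gives 145, actual a_15 = 145 ✓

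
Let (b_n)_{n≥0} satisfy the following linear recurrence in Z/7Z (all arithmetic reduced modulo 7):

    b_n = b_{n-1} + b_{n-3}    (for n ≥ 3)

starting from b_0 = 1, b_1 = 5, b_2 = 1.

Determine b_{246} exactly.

b_3 = 1·1 + 0·5 + 1·1 = 2
b_4 = 1·2 + 0·1 + 1·5 = 0
b_5 = 1·0 + 0·2 + 1·1 = 1
b_6 = 1·1 + 0·0 + 1·2 = 3
b_7 = 1·3 + 0·1 + 1·0 = 3
b_8 = 1·3 + 0·3 + 1·1 = 4
b_9 = 1·4 + 0·3 + 1·3 = 0
b_10 = 1·0 + 0·4 + 1·3 = 3
b_11 = 1·3 + 0·0 + 1·4 = 0
b_12 = 1·0 + 0·3 + 1·0 = 0
b_13 = 1·0 + 0·0 + 1·3 = 3
b_14 = 1·3 + 0·0 + 1·0 = 3
b_15 = 1·3 + 0·3 + 1·0 = 3
b_16 = 1·3 + 0·3 + 1·3 = 6
b_17 = 1·6 + 0·3 + 1·3 = 2
b_18 = 1·2 + 0·6 + 1·3 = 5
b_19 = 1·5 + 0·2 + 1·6 = 4
b_20 = 1·4 + 0·5 + 1·2 = 6
b_21 = 1·6 + 0·4 + 1·5 = 4
b_22 = 1·4 + 0·6 + 1·4 = 1
b_23 = 1·1 + 0·4 + 1·6 = 0
b_24 = 1·0 + 0·1 + 1·4 = 4
b_25 = 1·4 + 0·0 + 1·1 = 5
b_26 = 1·5 + 0·4 + 1·0 = 5
b_27 = 1·5 + 0·5 + 1·4 = 2
b_28 = 1·2 + 0·5 + 1·5 = 0
b_29 = 1·0 + 0·2 + 1·5 = 5
b_30 = 1·5 + 0·0 + 1·2 = 0
b_31 = 1·0 + 0·5 + 1·0 = 0
b_32 = 1·0 + 0·0 + 1·5 = 5
b_33 = 1·5 + 0·0 + 1·0 = 5
b_34 = 1·5 + 0·5 + 1·0 = 5
b_35 = 1·5 + 0·5 + 1·5 = 3
b_36 = 1·3 + 0·5 + 1·5 = 1
b_37 = 1·1 + 0·3 + 1·5 = 6
b_38 = 1·6 + 0·1 + 1·3 = 2
b_39 = 1·2 + 0·6 + 1·1 = 3
b_40 = 1·3 + 0·2 + 1·6 = 2
b_41 = 1·2 + 0·3 + 1·2 = 4
b_42 = 1·4 + 0·2 + 1·3 = 0
b_43 = 1·0 + 0·4 + 1·2 = 2
b_44 = 1·2 + 0·0 + 1·4 = 6
b_45 = 1·6 + 0·2 + 1·0 = 6
b_46 = 1·6 + 0·6 + 1·2 = 1
b_47 = 1·1 + 0·6 + 1·6 = 0
b_48 = 1·0 + 0·1 + 1·6 = 6
b_49 = 1·6 + 0·0 + 1·1 = 0
b_50 = 1·0 + 0·6 + 1·0 = 0
b_51 = 1·0 + 0·0 + 1·6 = 6
b_52 = 1·6 + 0·0 + 1·0 = 6
b_53 = 1·6 + 0·6 + 1·0 = 6
b_54 = 1·6 + 0·6 + 1·6 = 5
b_55 = 1·5 + 0·6 + 1·6 = 4
b_56 = 1·4 + 0·5 + 1·6 = 3
b_57 = 1·3 + 0·4 + 1·5 = 1
b_58 = 1·1 + 0·3 + 1·4 = 5
b_59 = 1·5 + 0·1 + 1·3 = 1
(b_57, b_58, b_59) = (1, 5, 1) = (b_0, b_1, b_2), so the sequence has period 57.
246 ≡ 18 (mod 57), hence b_246 = b_18 = 5.

5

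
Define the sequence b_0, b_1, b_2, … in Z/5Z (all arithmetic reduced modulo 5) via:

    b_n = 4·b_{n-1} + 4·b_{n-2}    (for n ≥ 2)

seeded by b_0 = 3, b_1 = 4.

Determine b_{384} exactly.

b_2 = 4·4 + 4·3 = 3
b_3 = 4·3 + 4·4 = 3
b_4 = 4·3 + 4·3 = 4
(b_3, b_4) = (3, 4) = (b_0, b_1), so the sequence has period 3.
384 ≡ 0 (mod 3), hence b_384 = b_0 = 3.

3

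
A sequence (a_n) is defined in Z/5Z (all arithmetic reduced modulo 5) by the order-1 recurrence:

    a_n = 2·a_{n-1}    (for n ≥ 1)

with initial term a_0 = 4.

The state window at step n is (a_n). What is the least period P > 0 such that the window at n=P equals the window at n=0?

n=0: window = (4)
n=1: window = (3)
n=2: window = (1)
n=3: window = (2)
n=4: window = (4)
window at n=4 equals window at n=0 → period = 4

4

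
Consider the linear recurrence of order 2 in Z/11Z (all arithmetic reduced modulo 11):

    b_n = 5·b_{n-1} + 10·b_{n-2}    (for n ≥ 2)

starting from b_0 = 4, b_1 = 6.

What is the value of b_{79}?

b_2 = 5·6 + 10·4 = 4
b_3 = 5·4 + 10·6 = 3
b_4 = 5·3 + 10·4 = 0
b_5 = 5·0 + 10·3 = 8
b_6 = 5·8 + 10·0 = 7
b_7 = 5·7 + 10·8 = 5
b_8 = 5·5 + 10·7 = 7
b_9 = 5·7 + 10·5 = 8
b_10 = 5·8 + 10·7 = 0
b_11 = 5·0 + 10·8 = 3
b_12 = 5·3 + 10·0 = 4
b_13 = 5·4 + 10·3 = 6
(b_12, b_13) = (4, 6) = (b_0, b_1), so the sequence has period 12.
79 ≡ 7 (mod 12), hence b_79 = b_7 = 5.

5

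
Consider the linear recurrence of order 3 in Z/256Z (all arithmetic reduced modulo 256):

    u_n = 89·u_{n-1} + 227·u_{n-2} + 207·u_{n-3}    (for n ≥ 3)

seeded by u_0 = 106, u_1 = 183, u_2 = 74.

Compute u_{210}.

u_3 = 89·74 + 227·183 + 207·106 = 181
u_4 = 89·181 + 227·74 + 207·183 = 132
u_5 = 89·132 + 227·181 + 207·74 = 57
u_6 = 89·57 + 227·132 + 207·181 = 56
u_7 = 89·56 + 227·57 + 207·132 = 191
u_8 = 89·191 + 227·56 + 207·57 = 38
Continuing the recurrence:
  u_9 = 219;  u_10 = 70;  u_11 = 65;  u_12 = 192;  u_13 = 253;  u_14 = 196
  u_15 = 187;  u_16 = 98;  u_17 = 95;  u_18 = 34;  u_19 = 77;  u_20 = 188
  u_21 = 33;  u_22 = 112;  u_23 = 55;  u_24 = 30;  u_25 = 195;  u_26 = 222
  u_27 = 89;  u_28 = 120;  u_29 = 37;  u_30 = 60;  u_31 = 179;  u_32 = 90
  u_33 = 135;  u_34 = 122;  u_35 = 229;  u_36 = 244;  u_37 = 137;  u_38 = 40
  u_39 = 175;  u_40 = 22;  u_41 = 43;  u_42 = 246;  u_43 = 113;  u_44 = 48
  u_45 = 205;  u_46 = 52;  u_47 = 171;  u_48 = 82;  u_49 = 47;  u_50 = 82
  u_51 = 125;  u_52 = 44;  u_53 = 113;  u_54 = 96;  u_55 = 39;  u_56 = 14
  u_57 = 19;  u_58 = 142;  u_59 = 137;  u_60 = 232;  u_61 = 245;  u_62 = 172
  u_63 = 163;  u_64 = 74;  u_65 = 87;  u_66 = 170;  u_67 = 21;  u_68 = 100
  u_69 = 217;  u_70 = 24;  u_71 = 159;  u_72 = 6;  u_73 = 123;  u_74 = 166
  u_75 = 161;  u_76 = 160;  u_77 = 157;  u_78 = 164;  u_79 = 155;  u_80 = 66
  u_81 = 255;  u_82 = 130;  u_83 = 173;  u_84 = 156;  u_85 = 193;  u_86 = 80
  u_87 = 23;  u_88 = 254;  u_89 = 99;  u_90 = 62;  u_91 = 185;  u_92 = 88
  u_93 = 197;  u_94 = 28;  u_95 = 147;  u_96 = 58;  u_97 = 39;  u_98 = 218
  u_99 = 69;  u_100 = 212;  u_101 = 41;  u_102 = 8;  u_103 = 143;  u_104 = 246
  u_105 = 203;  u_106 = 86;  u_107 = 209;  u_108 = 16;  u_109 = 109;  u_110 = 20
  u_111 = 139;  u_112 = 50;  u_113 = 207;  u_114 = 178;  u_115 = 221;  u_116 = 12
  u_117 = 17;  u_118 = 64;  u_119 = 7;  u_120 = 238;  u_121 = 179;  u_122 = 238
  u_123 = 233;  u_124 = 200;  u_125 = 149;  u_126 = 140;  u_127 = 131;  u_128 = 42
  u_129 = 247;  u_130 = 10;  u_131 = 117;  u_132 = 68;  u_133 = 121;  u_134 = 248
  u_135 = 127;  u_136 = 230;  u_137 = 27;  u_138 = 6;  u_139 = 1;  u_140 = 128
  u_141 = 61;  u_142 = 132;  u_143 = 123;  u_144 = 34;  u_145 = 159;  u_146 = 226
  u_147 = 13;  u_148 = 124;  u_149 = 97;  u_150 = 48;  u_151 = 247;  u_152 = 222
  u_153 = 3;  u_154 = 158;  u_155 = 25;  u_156 = 56;  u_157 = 101;  u_158 = 252
  u_159 = 115;  u_160 = 26;  u_161 = 199;  u_162 = 58;  u_163 = 165;  u_164 = 180
  u_165 = 201;  u_166 = 232;  u_167 = 111;  u_168 = 214;  u_169 = 107;  u_170 = 182
  u_171 = 49;  u_172 = 240;  u_173 = 13;  u_174 = 244;  u_175 = 107;  u_176 = 18
  u_177 = 111;  u_178 = 18;  u_179 = 61;  u_180 = 236;  u_181 = 177;  u_182 = 32
  u_183 = 231;  u_184 = 206;  u_185 = 83;  u_186 = 78;  u_187 = 73;  u_188 = 168
  u_189 = 53;  u_190 = 108;  u_191 = 99;  u_192 = 10;  u_193 = 151;  u_194 = 106
  u_195 = 213;  u_196 = 36;  u_197 = 25;  u_198 = 216;  u_199 = 95;  u_200 = 198
  u_201 = 187;  u_202 = 102;  u_203 = 97;  u_204 = 96;  u_205 = 221;  u_206 = 100
  u_207 = 91;  u_208 = 2
u_209 = 89·2 + 227·91 + 207·100 = 63
u_210 = 89·63 + 227·2 + 207·91 = 66

66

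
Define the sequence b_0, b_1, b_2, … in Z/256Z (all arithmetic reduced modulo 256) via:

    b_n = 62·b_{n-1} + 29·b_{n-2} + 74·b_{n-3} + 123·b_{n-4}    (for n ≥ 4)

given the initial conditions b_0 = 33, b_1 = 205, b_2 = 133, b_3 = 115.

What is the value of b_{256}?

116

b_4 = 62·115 + 29·133 + 74·205 + 123·33 = 8
b_5 = 62·8 + 29·115 + 74·133 + 123·205 = 232
b_6 = 62·232 + 29·8 + 74·115 + 123·133 = 61
b_7 = 62·61 + 29·232 + 74·8 + 123·115 = 159
b_8 = 62·159 + 29·61 + 74·232 + 123·8 = 83
b_9 = 62·83 + 29·159 + 74·61 + 123·232 = 55
Continuing the recurrence:
  b_10 = 254;  b_11 = 34;  b_12 = 201;  b_13 = 97;  b_14 = 33;  b_15 = 107
  b_16 = 68;  b_17 = 188;  b_18 = 5;  b_19 = 147;  b_20 = 47;  b_21 = 207
  b_22 = 90;  b_23 = 118;  b_24 = 49;  b_25 = 181;  b_26 = 189;  b_27 = 35
  b_28 = 192;  b_29 = 16;  b_30 = 141;  b_31 = 71;  b_32 = 11;  b_33 = 39
  b_34 = 246;  b_35 = 74;  b_36 = 89;  b_37 = 201;  b_38 = 89;  b_39 = 155
  b_40 = 124;  b_41 = 228;  b_42 = 213;  b_43 = 187;  b_44 = 231;  b_45 = 63
  b_46 = 210;  b_47 = 158;  b_48 = 65;  b_49 = 157;  b_50 = 245;  b_51 = 211
  b_52 = 120;  b_53 = 56;  b_54 = 221;  b_55 = 239;  b_56 = 195;  b_57 = 23
  b_58 = 238;  b_59 = 114;  b_60 = 233;  b_61 = 49;  b_62 = 145;  b_63 = 203
  b_64 = 180;  b_65 = 12;  b_66 = 165;  b_67 = 227;  b_68 = 159;  b_69 = 175
  b_70 = 74;  b_71 = 198;  b_72 = 81;  b_73 = 133;  b_74 = 45;  b_75 = 131
  b_76 = 48;  b_77 = 96;  b_78 = 45;  b_79 = 151;  b_80 = 123;  b_81 = 7
  b_82 = 230;  b_83 = 154;  b_84 = 121;  b_85 = 153;  b_86 = 201;  b_87 = 251
  b_88 = 236;  b_89 = 52;  b_90 = 117;  b_91 = 11;  b_92 = 87;  b_93 = 31
  b_94 = 194;  b_95 = 238;  b_96 = 97;  b_97 = 109;  b_98 = 101;  b_99 = 51
  b_100 = 232;  b_101 = 136;  b_102 = 125;  b_103 = 63;  b_104 = 51;  b_105 = 247
  b_106 = 222;  b_107 = 194;  b_108 = 9;  b_109 = 1;  b_110 = 1;  b_111 = 43
  b_112 = 36;  b_113 = 92;  b_114 = 69;  b_115 = 51;  b_116 = 15;  b_117 = 143
  b_118 = 58;  b_119 = 22;  b_120 = 113;  b_121 = 85;  b_122 = 157;  b_123 = 227
  b_124 = 160;  b_125 = 176;  b_126 = 205;  b_127 = 231;  b_128 = 235;  b_129 = 231
  b_130 = 214;  b_131 = 234;  b_132 = 153;  b_133 = 105;  b_134 = 57;  b_135 = 91
  b_136 = 92;  b_137 = 132;  b_138 = 21;  b_139 = 91;  b_140 = 199;  b_141 = 255
  b_142 = 178;  b_143 = 62;  b_144 = 129;  b_145 = 61;  b_146 = 213;  b_147 = 147
  b_148 = 88;  b_149 = 216;  b_150 = 29;  b_151 = 143;  b_152 = 163;  b_153 = 215
  b_154 = 206;  b_155 = 18;  b_156 = 41;  b_157 = 209;  b_158 = 113;  b_159 = 139
  b_160 = 148;  b_161 = 172;  b_162 = 229;  b_163 = 131;  b_164 = 127;  b_165 = 111
  b_166 = 42;  b_167 = 102;  b_168 = 145;  b_169 = 37;  b_170 = 13;  b_171 = 67
  b_172 = 16;  b_173 = 0;  b_174 = 109;  b_175 = 55;  b_176 = 91;  b_177 = 199
  b_178 = 198;  b_179 = 58;  b_180 = 185;  b_181 = 57;  b_182 = 169;  b_183 = 187
  b_184 = 204;  b_185 = 212;  b_186 = 181;  b_187 = 171;  b_188 = 55;  b_189 = 223
  b_190 = 162;  b_191 = 142;  b_192 = 161;  b_193 = 13;  b_194 = 69;  b_195 = 243
  b_196 = 200;  b_197 = 40;  b_198 = 189;  b_199 = 223;  b_200 = 19;  b_201 = 183
  b_202 = 190;  b_203 = 98;  b_204 = 73;  b_205 = 161;  b_206 = 225;  b_207 = 235
  b_208 = 4;  b_209 = 252;  b_210 = 133;  b_211 = 211;  b_212 = 239;  b_213 = 79
  b_214 = 26;  b_215 = 182;  b_216 = 177;  b_217 = 245;  b_218 = 125;  b_219 = 163
  b_220 = 128;  b_221 = 80;  b_222 = 13;  b_223 = 135;  b_224 = 203;  b_225 = 167
  b_226 = 182;  b_227 = 138;  b_228 = 217;  b_229 = 9;  b_230 = 25;  b_231 = 27
  b_232 = 60;  b_233 = 36;  b_234 = 85;  b_235 = 251;  b_236 = 167;  b_237 = 191
  b_238 = 146;  b_239 = 222;  b_240 = 193;  b_241 = 221;  b_242 = 181;  b_243 = 83
  b_244 = 56;  b_245 = 120;  b_246 = 93;  b_247 = 47;  b_248 = 131;  b_249 = 151
  b_250 = 174;  b_251 = 178;  b_252 = 105;  b_253 = 113;  b_254 = 81
b_255 = 62·81 + 29·113 + 74·105 + 123·178 = 75
b_256 = 62·75 + 29·81 + 74·113 + 123·105 = 116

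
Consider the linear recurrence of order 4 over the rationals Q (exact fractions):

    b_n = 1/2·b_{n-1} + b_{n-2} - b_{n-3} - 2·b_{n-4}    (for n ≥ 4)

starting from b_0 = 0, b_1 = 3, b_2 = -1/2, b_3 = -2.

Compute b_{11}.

11657/256

b_4 = 1/2·-2 + 1·-1/2 + -1·3 + -2·0 = -9/2
b_5 = 1/2·-9/2 + 1·-2 + -1·-1/2 + -2·3 = -39/4
b_6 = 1/2·-39/4 + 1·-9/2 + -1·-2 + -2·-1/2 = -51/8
b_7 = 1/2·-51/8 + 1·-39/4 + -1·-9/2 + -2·-2 = -71/16
b_8 = 1/2·-71/16 + 1·-51/8 + -1·-39/4 + -2·-9/2 = 325/32
b_9 = 1/2·325/32 + 1·-71/16 + -1·-51/8 + -2·-39/4 = 1697/64
b_10 = 1/2·1697/64 + 1·325/32 + -1·-71/16 + -2·-51/8 = 5197/128
b_11 = 1/2·5197/128 + 1·1697/64 + -1·325/32 + -2·-71/16 = 11657/256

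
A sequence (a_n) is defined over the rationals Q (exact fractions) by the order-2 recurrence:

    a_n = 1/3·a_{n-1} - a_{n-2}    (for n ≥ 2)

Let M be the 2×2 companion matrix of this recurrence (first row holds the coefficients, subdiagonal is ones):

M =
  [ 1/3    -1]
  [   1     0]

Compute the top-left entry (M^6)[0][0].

(M^6)[0][0] is the top entry after applying M 6 times to the unit state (1, 0). Equivalently it is h_{7} for the auxiliary sequence (h_n) obeying the same recurrence with h_1 = 1 and h_i = 0 for 0 ≤ i < 1:
h_2 = 1/3·1 + -1·0 = 1/3
h_3 = 1/3·1/3 + -1·1 = -8/9
h_4 = 1/3·-8/9 + -1·1/3 = -17/27
h_5 = 1/3·-17/27 + -1·-8/9 = 55/81
h_6 = 1/3·55/81 + -1·-17/27 = 208/243
h_7 = 1/3·208/243 + -1·55/81 = -287/729

-287/729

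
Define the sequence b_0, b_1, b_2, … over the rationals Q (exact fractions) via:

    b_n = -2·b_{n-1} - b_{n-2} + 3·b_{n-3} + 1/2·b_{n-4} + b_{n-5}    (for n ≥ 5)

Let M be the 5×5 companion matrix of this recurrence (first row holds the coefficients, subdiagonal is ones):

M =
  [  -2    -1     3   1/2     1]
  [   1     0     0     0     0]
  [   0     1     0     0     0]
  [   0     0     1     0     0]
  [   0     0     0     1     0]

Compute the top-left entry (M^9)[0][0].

-403/2

(M^9)[0][0] is the top entry after applying M 9 times to the unit state (1, 0, 0, 0, 0). Equivalently it is h_{13} for the auxiliary sequence (h_n) obeying the same recurrence with h_4 = 1 and h_i = 0 for 0 ≤ i < 4:
h_5 = -2·1 + -1·0 + 3·0 + 1/2·0 + 1·0 = -2
h_6 = -2·-2 + -1·1 + 3·0 + 1/2·0 + 1·0 = 3
h_7 = -2·3 + -1·-2 + 3·1 + 1/2·0 + 1·0 = -1
h_8 = -2·-1 + -1·3 + 3·-2 + 1/2·1 + 1·0 = -13/2
h_9 = -2·-13/2 + -1·-1 + 3·3 + 1/2·-2 + 1·1 = 23
h_10 = -2·23 + -1·-13/2 + 3·-1 + 1/2·3 + 1·-2 = -43
h_11 = -2·-43 + -1·23 + 3·-13/2 + 1/2·-1 + 1·3 = 46
h_12 = -2·46 + -1·-43 + 3·23 + 1/2·-13/2 + 1·-1 = 63/4
h_13 = -2·63/4 + -1·46 + 3·-43 + 1/2·23 + 1·-13/2 = -403/2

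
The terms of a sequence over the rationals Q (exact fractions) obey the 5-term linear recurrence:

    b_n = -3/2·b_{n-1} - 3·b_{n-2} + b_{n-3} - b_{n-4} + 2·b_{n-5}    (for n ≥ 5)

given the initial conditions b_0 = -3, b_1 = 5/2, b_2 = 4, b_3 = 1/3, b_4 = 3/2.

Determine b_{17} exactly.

-670044349/49152

b_5 = -3/2·3/2 + -3·1/3 + 1·4 + -1·5/2 + 2·-3 = -31/4
b_6 = -3/2·-31/4 + -3·3/2 + 1·1/3 + -1·4 + 2·5/2 = 203/24
b_7 = -3/2·203/24 + -3·-31/4 + 1·3/2 + -1·1/3 + 2·4 = 947/48
b_8 = -3/2·947/48 + -3·203/24 + 1·-31/4 + -1·3/2 + 2·1/3 = -6101/96
b_9 = -3/2·-6101/96 + -3·947/48 + 1·203/24 + -1·-31/4 + 2·3/2 = 10627/192
b_10 = -3/2·10627/192 + -3·-6101/96 + 1·947/48 + -1·203/24 + 2·-31/4 = 39707/384
b_11 = -3/2·39707/384 + -3·10627/192 + 1·-6101/96 + -1·947/48 + 2·203/24 = -297613/768
b_12 = -3/2·-297613/768 + -3·39707/384 + 1·10627/192 + -1·-6101/96 + 2·947/48 = 219865/512
b_13 = -3/2·219865/512 + -3·-297613/768 + 1·39707/384 + -1·10627/192 + 2·-6101/96 = 1349731/3072
b_14 = -3/2·1349731/3072 + -3·219865/512 + 1·-297613/768 + -1·39707/384 + 2·10627/192 = -4766807/2048
b_15 = -3/2·-4766807/2048 + -3·1349731/3072 + 1·219865/512 + -1·-297613/768 + 2·39707/384 = 13094769/4096
b_16 = -3/2·13094769/4096 + -3·-4766807/2048 + 1·1349731/3072 + -1·219865/512 + 2·-297613/768 = 34949227/24576
b_17 = -3/2·34949227/24576 + -3·13094769/4096 + 1·-4766807/2048 + -1·1349731/3072 + 2·219865/512 = -670044349/49152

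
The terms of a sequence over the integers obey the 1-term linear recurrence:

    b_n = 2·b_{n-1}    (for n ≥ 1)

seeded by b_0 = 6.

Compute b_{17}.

b_1 = 2·6 = 12
b_2 = 2·12 = 24
b_3 = 2·24 = 48
b_4 = 2·48 = 96
b_5 = 2·96 = 192
b_6 = 2·192 = 384
b_7 = 2·384 = 768
b_8 = 2·768 = 1536
b_9 = 2·1536 = 3072
b_10 = 2·3072 = 6144
b_11 = 2·6144 = 12288
b_12 = 2·12288 = 24576
b_13 = 2·24576 = 49152
b_14 = 2·49152 = 98304
b_15 = 2·98304 = 196608
b_16 = 2·196608 = 393216
b_17 = 2·393216 = 786432

786432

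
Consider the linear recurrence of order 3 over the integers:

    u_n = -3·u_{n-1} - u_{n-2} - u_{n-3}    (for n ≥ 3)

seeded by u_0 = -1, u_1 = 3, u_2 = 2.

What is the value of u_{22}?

u_3 = -3·2 + -1·3 + -1·-1 = -8
u_4 = -3·-8 + -1·2 + -1·3 = 19
u_5 = -3·19 + -1·-8 + -1·2 = -51
u_6 = -3·-51 + -1·19 + -1·-8 = 142
u_7 = -3·142 + -1·-51 + -1·19 = -394
u_8 = -3·-394 + -1·142 + -1·-51 = 1091
u_9 = -3·1091 + -1·-394 + -1·142 = -3021
u_10 = -3·-3021 + -1·1091 + -1·-394 = 8366
u_11 = -3·8366 + -1·-3021 + -1·1091 = -23168
u_12 = -3·-23168 + -1·8366 + -1·-3021 = 64159
u_13 = -3·64159 + -1·-23168 + -1·8366 = -177675
u_14 = -3·-177675 + -1·64159 + -1·-23168 = 492034
u_15 = -3·492034 + -1·-177675 + -1·64159 = -1362586
u_16 = -3·-1362586 + -1·492034 + -1·-177675 = 3773399
u_17 = -3·3773399 + -1·-1362586 + -1·492034 = -10449645
u_18 = -3·-10449645 + -1·3773399 + -1·-1362586 = 28938122
u_19 = -3·28938122 + -1·-10449645 + -1·3773399 = -80138120
u_20 = -3·-80138120 + -1·28938122 + -1·-10449645 = 221925883
u_21 = -3·221925883 + -1·-80138120 + -1·28938122 = -614577651
u_22 = -3·-614577651 + -1·221925883 + -1·-80138120 = 1701945190

1701945190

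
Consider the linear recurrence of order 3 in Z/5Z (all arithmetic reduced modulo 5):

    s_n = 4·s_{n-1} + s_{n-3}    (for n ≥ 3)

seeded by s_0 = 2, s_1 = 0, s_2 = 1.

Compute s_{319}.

s_3 = 4·1 + 0·0 + 1·2 = 1
s_4 = 4·1 + 0·1 + 1·0 = 4
s_5 = 4·4 + 0·1 + 1·1 = 2
s_6 = 4·2 + 0·4 + 1·1 = 4
s_7 = 4·4 + 0·2 + 1·4 = 0
s_8 = 4·0 + 0·4 + 1·2 = 2
s_9 = 4·2 + 0·0 + 1·4 = 2
s_10 = 4·2 + 0·2 + 1·0 = 3
s_11 = 4·3 + 0·2 + 1·2 = 4
s_12 = 4·4 + 0·3 + 1·2 = 3
s_13 = 4·3 + 0·4 + 1·3 = 0
s_14 = 4·0 + 0·3 + 1·4 = 4
s_15 = 4·4 + 0·0 + 1·3 = 4
s_16 = 4·4 + 0·4 + 1·0 = 1
s_17 = 4·1 + 0·4 + 1·4 = 3
s_18 = 4·3 + 0·1 + 1·4 = 1
s_19 = 4·1 + 0·3 + 1·1 = 0
s_20 = 4·0 + 0·1 + 1·3 = 3
s_21 = 4·3 + 0·0 + 1·1 = 3
s_22 = 4·3 + 0·3 + 1·0 = 2
s_23 = 4·2 + 0·3 + 1·3 = 1
s_24 = 4·1 + 0·2 + 1·3 = 2
s_25 = 4·2 + 0·1 + 1·2 = 0
s_26 = 4·0 + 0·2 + 1·1 = 1
(s_24, s_25, s_26) = (2, 0, 1) = (s_0, s_1, s_2), so the sequence has period 24.
319 ≡ 7 (mod 24), hence s_319 = s_7 = 0.

0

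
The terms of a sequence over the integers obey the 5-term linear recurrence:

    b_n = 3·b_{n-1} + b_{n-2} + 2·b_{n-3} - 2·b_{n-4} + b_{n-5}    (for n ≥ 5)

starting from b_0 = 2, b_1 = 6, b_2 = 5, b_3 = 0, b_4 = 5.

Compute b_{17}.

b_5 = 3·5 + 1·0 + 2·5 + -2·6 + 1·2 = 15
b_6 = 3·15 + 1·5 + 2·0 + -2·5 + 1·6 = 46
b_7 = 3·46 + 1·15 + 2·5 + -2·0 + 1·5 = 168
b_8 = 3·168 + 1·46 + 2·15 + -2·5 + 1·0 = 570
b_9 = 3·570 + 1·168 + 2·46 + -2·15 + 1·5 = 1945
b_10 = 3·1945 + 1·570 + 2·168 + -2·46 + 1·15 = 6664
b_11 = 3·6664 + 1·1945 + 2·570 + -2·168 + 1·46 = 22787
b_12 = 3·22787 + 1·6664 + 2·1945 + -2·570 + 1·168 = 77943
b_13 = 3·77943 + 1·22787 + 2·6664 + -2·1945 + 1·570 = 266624
b_14 = 3·266624 + 1·77943 + 2·22787 + -2·6664 + 1·1945 = 912006
b_15 = 3·912006 + 1·266624 + 2·77943 + -2·22787 + 1·6664 = 3119618
b_16 = 3·3119618 + 1·912006 + 2·266624 + -2·77943 + 1·22787 = 10671009
b_17 = 3·10671009 + 1·3119618 + 2·912006 + -2·266624 + 1·77943 = 36501352

36501352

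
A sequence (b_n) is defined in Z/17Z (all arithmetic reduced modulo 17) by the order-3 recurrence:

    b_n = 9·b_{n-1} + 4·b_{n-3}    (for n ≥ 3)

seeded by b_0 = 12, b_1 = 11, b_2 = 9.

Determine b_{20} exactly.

15

b_3 = 9·9 + 0·11 + 4·12 = 10
b_4 = 9·10 + 0·9 + 4·11 = 15
b_5 = 9·15 + 0·10 + 4·9 = 1
b_6 = 9·1 + 0·15 + 4·10 = 15
b_7 = 9·15 + 0·1 + 4·15 = 8
b_8 = 9·8 + 0·15 + 4·1 = 8
b_9 = 9·8 + 0·8 + 4·15 = 13
b_10 = 9·13 + 0·8 + 4·8 = 13
b_11 = 9·13 + 0·13 + 4·8 = 13
b_12 = 9·13 + 0·13 + 4·13 = 16
b_13 = 9·16 + 0·13 + 4·13 = 9
b_14 = 9·9 + 0·16 + 4·13 = 14
b_15 = 9·14 + 0·9 + 4·16 = 3
b_16 = 9·3 + 0·14 + 4·9 = 12
b_17 = 9·12 + 0·3 + 4·14 = 11
b_18 = 9·11 + 0·12 + 4·3 = 9
b_19 = 9·9 + 0·11 + 4·12 = 10
b_20 = 9·10 + 0·9 + 4·11 = 15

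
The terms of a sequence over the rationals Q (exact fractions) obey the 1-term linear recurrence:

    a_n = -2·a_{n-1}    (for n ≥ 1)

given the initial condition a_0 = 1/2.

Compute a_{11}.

-1024

a_1 = -2·1/2 = -1
a_2 = -2·-1 = 2
a_3 = -2·2 = -4
a_4 = -2·-4 = 8
a_5 = -2·8 = -16
a_6 = -2·-16 = 32
a_7 = -2·32 = -64
a_8 = -2·-64 = 128
a_9 = -2·128 = -256
a_10 = -2·-256 = 512
a_11 = -2·512 = -1024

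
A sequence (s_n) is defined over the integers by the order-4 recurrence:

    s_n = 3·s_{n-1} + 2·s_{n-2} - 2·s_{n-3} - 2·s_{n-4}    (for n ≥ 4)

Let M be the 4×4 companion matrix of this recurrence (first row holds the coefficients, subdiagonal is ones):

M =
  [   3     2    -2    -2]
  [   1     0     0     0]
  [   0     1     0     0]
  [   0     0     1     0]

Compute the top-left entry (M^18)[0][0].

(M^18)[0][0] is the top entry after applying M 18 times to the unit state (1, 0, 0, 0). Equivalently it is h_{21} for the auxiliary sequence (h_n) obeying the same recurrence with h_3 = 1 and h_i = 0 for 0 ≤ i < 3:
h_4 = 3·1 + 2·0 + -2·0 + -2·0 = 3
h_5 = 3·3 + 2·1 + -2·0 + -2·0 = 11
h_6 = 3·11 + 2·3 + -2·1 + -2·0 = 37
h_7 = 3·37 + 2·11 + -2·3 + -2·1 = 125
h_8 = 3·125 + 2·37 + -2·11 + -2·3 = 421
h_9 = 3·421 + 2·125 + -2·37 + -2·11 = 1417
h_10 = 3·1417 + 2·421 + -2·125 + -2·37 = 4769
h_11 = 3·4769 + 2·1417 + -2·421 + -2·125 = 16049
h_12 = 3·16049 + 2·4769 + -2·1417 + -2·421 = 54009
h_13 = 3·54009 + 2·16049 + -2·4769 + -2·1417 = 181753
h_14 = 3·181753 + 2·54009 + -2·16049 + -2·4769 = 611641
h_15 = 3·611641 + 2·181753 + -2·54009 + -2·16049 = 2058313
h_16 = 3·2058313 + 2·611641 + -2·181753 + -2·54009 = 6926697
h_17 = 3·6926697 + 2·2058313 + -2·611641 + -2·181753 = 23309929
h_18 = 3·23309929 + 2·6926697 + -2·2058313 + -2·611641 = 78443273
h_19 = 3·78443273 + 2·23309929 + -2·6926697 + -2·2058313 = 263979657
h_20 = 3·263979657 + 2·78443273 + -2·23309929 + -2·6926697 = 888352265
h_21 = 3·888352265 + 2·263979657 + -2·78443273 + -2·23309929 = 2989509705

2989509705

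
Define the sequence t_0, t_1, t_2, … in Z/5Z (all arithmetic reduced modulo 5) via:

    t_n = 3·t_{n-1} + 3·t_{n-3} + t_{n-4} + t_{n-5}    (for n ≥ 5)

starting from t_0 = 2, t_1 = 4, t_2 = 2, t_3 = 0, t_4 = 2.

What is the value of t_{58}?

1

t_5 = 3·2 + 0·0 + 3·2 + 1·4 + 1·2 = 3
t_6 = 3·3 + 0·2 + 3·0 + 1·2 + 1·4 = 0
t_7 = 3·0 + 0·3 + 3·2 + 1·0 + 1·2 = 3
t_8 = 3·3 + 0·0 + 3·3 + 1·2 + 1·0 = 0
t_9 = 3·0 + 0·3 + 3·0 + 1·3 + 1·2 = 0
t_10 = 3·0 + 0·0 + 3·3 + 1·0 + 1·3 = 2
t_11 = 3·2 + 0·0 + 3·0 + 1·3 + 1·0 = 4
t_12 = 3·4 + 0·2 + 3·0 + 1·0 + 1·3 = 0
t_13 = 3·0 + 0·4 + 3·2 + 1·0 + 1·0 = 1
t_14 = 3·1 + 0·0 + 3·4 + 1·2 + 1·0 = 2
t_15 = 3·2 + 0·1 + 3·0 + 1·4 + 1·2 = 2
t_16 = 3·2 + 0·2 + 3·1 + 1·0 + 1·4 = 3
t_17 = 3·3 + 0·2 + 3·2 + 1·1 + 1·0 = 1
t_18 = 3·1 + 0·3 + 3·2 + 1·2 + 1·1 = 2
t_19 = 3·2 + 0·1 + 3·3 + 1·2 + 1·2 = 4
t_20 = 3·4 + 0·2 + 3·1 + 1·3 + 1·2 = 0
t_21 = 3·0 + 0·4 + 3·2 + 1·1 + 1·3 = 0
t_22 = 3·0 + 0·0 + 3·4 + 1·2 + 1·1 = 0
t_23 = 3·0 + 0·0 + 3·0 + 1·4 + 1·2 = 1
t_24 = 3·1 + 0·0 + 3·0 + 1·0 + 1·4 = 2
t_25 = 3·2 + 0·1 + 3·0 + 1·0 + 1·0 = 1
t_26 = 3·1 + 0·2 + 3·1 + 1·0 + 1·0 = 1
t_27 = 3·1 + 0·1 + 3·2 + 1·1 + 1·0 = 0
t_28 = 3·0 + 0·1 + 3·1 + 1·2 + 1·1 = 1
t_29 = 3·1 + 0·0 + 3·1 + 1·1 + 1·2 = 4
t_30 = 3·4 + 0·1 + 3·0 + 1·1 + 1·1 = 4
t_31 = 3·4 + 0·4 + 3·1 + 1·0 + 1·1 = 1
t_32 = 3·1 + 0·4 + 3·4 + 1·1 + 1·0 = 1
t_33 = 3·1 + 0·1 + 3·4 + 1·4 + 1·1 = 0
t_34 = 3·0 + 0·1 + 3·1 + 1·4 + 1·4 = 1
t_35 = 3·1 + 0·0 + 3·1 + 1·1 + 1·4 = 1
t_36 = 3·1 + 0·1 + 3·0 + 1·1 + 1·1 = 0
t_37 = 3·0 + 0·1 + 3·1 + 1·0 + 1·1 = 4
t_38 = 3·4 + 0·0 + 3·1 + 1·1 + 1·0 = 1
t_39 = 3·1 + 0·4 + 3·0 + 1·1 + 1·1 = 0
t_40 = 3·0 + 0·1 + 3·4 + 1·0 + 1·1 = 3
t_41 = 3·3 + 0·0 + 3·1 + 1·4 + 1·0 = 1
t_42 = 3·1 + 0·3 + 3·0 + 1·1 + 1·4 = 3
t_43 = 3·3 + 0·1 + 3·3 + 1·0 + 1·1 = 4
t_44 = 3·4 + 0·3 + 3·1 + 1·3 + 1·0 = 3
t_45 = 3·3 + 0·4 + 3·3 + 1·1 + 1·3 = 2
t_46 = 3·2 + 0·3 + 3·4 + 1·3 + 1·1 = 2
t_47 = 3·2 + 0·2 + 3·3 + 1·4 + 1·3 = 2
t_48 = 3·2 + 0·2 + 3·2 + 1·3 + 1·4 = 4
t_49 = 3·4 + 0·2 + 3·2 + 1·2 + 1·3 = 3
t_50 = 3·3 + 0·4 + 3·2 + 1·2 + 1·2 = 4
t_51 = 3·4 + 0·3 + 3·4 + 1·2 + 1·2 = 3
t_52 = 3·3 + 0·4 + 3·3 + 1·4 + 1·2 = 4
t_53 = 3·4 + 0·3 + 3·4 + 1·3 + 1·4 = 1
t_54 = 3·1 + 0·4 + 3·3 + 1·4 + 1·3 = 4
t_55 = 3·4 + 0·1 + 3·4 + 1·3 + 1·4 = 1
t_56 = 3·1 + 0·4 + 3·1 + 1·4 + 1·3 = 3
t_57 = 3·3 + 0·1 + 3·4 + 1·1 + 1·4 = 1
t_58 = 3·1 + 0·3 + 3·1 + 1·4 + 1·1 = 1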